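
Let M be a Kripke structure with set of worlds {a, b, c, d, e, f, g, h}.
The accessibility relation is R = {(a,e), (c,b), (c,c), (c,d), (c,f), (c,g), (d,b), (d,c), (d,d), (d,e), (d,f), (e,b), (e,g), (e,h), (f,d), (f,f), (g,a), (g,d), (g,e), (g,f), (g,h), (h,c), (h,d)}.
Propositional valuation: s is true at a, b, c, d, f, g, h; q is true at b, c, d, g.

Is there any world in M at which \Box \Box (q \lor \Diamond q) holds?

Let φ = \Box \Box (q \lor \Diamond q). Evaluate φ at each world:
  a (successors {e}): φ is true.
  b (successors ∅): φ is true.
  c (successors {b, c, d, f, g}): φ is false.
  d (successors {b, c, d, e, f}): φ is true.
  e (successors {b, g, h}): φ is false.
  f (successors {d, f}): φ is true.
  g (successors {a, d, e, f, h}): φ is true.
  h (successors {c, d}): φ is true.
Detail at a (witness):
  At a: \Box \Box (q \lor \Diamond q) requires \Box (q \lor \Diamond q) at every successor {e}.
      At e: \Box (q \lor \Diamond q) requires q \lor \Diamond q at every successor {b, g, h}.
        At b: q \lor \Diamond q is true.
        At g: q \lor \Diamond q is true.
        At h: q \lor \Diamond q is true.
      So \Box (q \lor \Diamond q) is true at e.
  So \Box \Box (q \lor \Diamond q) is true at a.

Yes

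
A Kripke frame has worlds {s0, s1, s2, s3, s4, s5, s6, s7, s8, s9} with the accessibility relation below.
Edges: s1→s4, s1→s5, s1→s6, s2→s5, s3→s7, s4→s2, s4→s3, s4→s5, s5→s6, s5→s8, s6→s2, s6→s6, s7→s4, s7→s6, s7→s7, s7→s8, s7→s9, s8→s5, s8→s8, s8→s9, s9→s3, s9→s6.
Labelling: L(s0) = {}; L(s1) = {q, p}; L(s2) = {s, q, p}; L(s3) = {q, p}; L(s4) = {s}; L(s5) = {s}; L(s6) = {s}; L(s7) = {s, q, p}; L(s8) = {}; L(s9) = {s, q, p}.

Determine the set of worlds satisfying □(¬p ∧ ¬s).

s0

Let φ = □(¬p ∧ ¬s). Evaluate φ at each world:
  s0 (successors ∅): φ is true.
  s1 (successors {s4, s5, s6}): φ is false.
  s2 (successors {s5}): φ is false.
  s3 (successors {s7}): φ is false.
  s4 (successors {s2, s3, s5}): φ is false.
  s5 (successors {s6, s8}): φ is false.
  s6 (successors {s2, s6}): φ is false.
  s7 (successors {s4, s6, s7, s8, s9}): φ is false.
  s8 (successors {s5, s8, s9}): φ is false.
  s9 (successors {s3, s6}): φ is false.
For instance, at s3:
  At s3: □(¬p ∧ ¬s) requires ¬p ∧ ¬s at every successor {s7}.
    ¬p ∧ ¬s fails at s7, so □(¬p ∧ ¬s) is false at s3.
Satisfying worlds: {s0}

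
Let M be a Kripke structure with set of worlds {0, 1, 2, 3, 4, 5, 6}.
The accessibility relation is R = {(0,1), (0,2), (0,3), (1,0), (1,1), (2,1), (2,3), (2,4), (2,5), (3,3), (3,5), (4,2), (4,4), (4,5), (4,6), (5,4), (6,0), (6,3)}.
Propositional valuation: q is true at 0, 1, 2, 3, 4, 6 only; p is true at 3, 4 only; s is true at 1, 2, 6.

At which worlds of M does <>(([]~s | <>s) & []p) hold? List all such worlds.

2, 3, 4

Recall that []ψ holds at a world iff ψ holds at every accessible world, and <>ψ holds iff ψ holds at some accessible world.
Let φ = <>(([]~s | <>s) & []p). Evaluate φ at each world:
  0 (successors {1, 2, 3}): φ is false.
  1 (successors {0, 1}): φ is false.
  2 (successors {1, 3, 4, 5}): φ is true.
  3 (successors {3, 5}): φ is true.
  4 (successors {2, 4, 5, 6}): φ is true.
  5 (successors {4}): φ is false.
  6 (successors {0, 3}): φ is false.
For instance, at 4:
  At 4: <>(([]~s | <>s) & []p) requires ([]~s | <>s) & []p at some successor in {2, 4, 5, 6}.
    ([]~s | <>s) & []p holds at 5, so <>(([]~s | <>s) & []p) is true at 4.
      At 5: []~s | <>s is true, []p is true, so ([]~s | <>s) & []p is true.
Satisfying worlds: {2, 3, 4}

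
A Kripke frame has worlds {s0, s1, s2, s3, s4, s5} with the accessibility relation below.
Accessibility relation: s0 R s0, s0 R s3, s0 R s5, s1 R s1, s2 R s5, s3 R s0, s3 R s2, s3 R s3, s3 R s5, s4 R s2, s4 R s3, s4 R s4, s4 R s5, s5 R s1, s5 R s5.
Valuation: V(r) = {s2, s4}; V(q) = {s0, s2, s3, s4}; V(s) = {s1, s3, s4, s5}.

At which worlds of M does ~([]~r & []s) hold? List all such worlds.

s0, s3, s4

Let φ = ~([]~r & []s). Evaluate φ at each world:
  s0 (successors {s0, s3, s5}): φ is true.
  s1 (successors {s1}): φ is false.
  s2 (successors {s5}): φ is false.
  s3 (successors {s0, s2, s3, s5}): φ is true.
  s4 (successors {s2, s3, s4, s5}): φ is true.
  s5 (successors {s1, s5}): φ is false.
For instance, at s1:
  At s1: []~r & []s is true, so ~([]~r & []s) is false.
    At s1: []~r is true, []s is true, so []~r & []s is true.
      At s1: []~r requires ~r at every successor {s1}.
        At s1: ~r is true.
      So []~r is true at s1.
      At s1: []s requires s at every successor {s1}.
        At s1: s is true.
      So []s is true at s1.
Satisfying worlds: {s0, s3, s4}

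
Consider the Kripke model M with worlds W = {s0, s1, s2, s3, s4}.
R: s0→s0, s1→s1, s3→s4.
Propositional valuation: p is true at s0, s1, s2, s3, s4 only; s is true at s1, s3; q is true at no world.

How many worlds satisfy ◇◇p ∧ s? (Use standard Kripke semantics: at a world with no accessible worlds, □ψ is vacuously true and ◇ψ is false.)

Let φ = ◇◇p ∧ s. Evaluate φ at each world:
  s0 (successors {s0}): φ is false.
  s1 (successors {s1}): φ is true.
  s2 (successors ∅): φ is false.
  s3 (successors {s4}): φ is false.
  s4 (successors ∅): φ is false.
For instance, at s0:
  At s0: ◇◇p is true, s is false, so ◇◇p ∧ s is false.
    At s0: ◇◇p requires ◇p at some successor in {s0}.
      ◇p holds at s0, so ◇◇p is true at s0.
Satisfying worlds: {s1}

1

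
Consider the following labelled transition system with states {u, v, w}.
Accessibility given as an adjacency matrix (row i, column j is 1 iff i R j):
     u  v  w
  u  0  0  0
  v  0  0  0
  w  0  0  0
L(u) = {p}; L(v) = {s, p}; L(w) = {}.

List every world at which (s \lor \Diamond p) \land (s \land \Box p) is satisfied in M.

v

Let φ = (s \lor \Diamond p) \land (s \land \Box p). Evaluate φ at each world:
  u (successors ∅): φ is false.
  v (successors ∅): φ is true.
  w (successors ∅): φ is false.
For instance, at v:
  At v: s \lor \Diamond p is true, s \land \Box p is true, so (s \lor \Diamond p) \land (s \land \Box p) is true.
    At v: s is true, \Diamond p is false, so s \lor \Diamond p is true.
      At v: no accessible worlds, so \Diamond p is false.
    At v: s is true, \Box p is true, so s \land \Box p is true.
      At v: no accessible worlds, so \Box p holds vacuously.
Satisfying worlds: {v}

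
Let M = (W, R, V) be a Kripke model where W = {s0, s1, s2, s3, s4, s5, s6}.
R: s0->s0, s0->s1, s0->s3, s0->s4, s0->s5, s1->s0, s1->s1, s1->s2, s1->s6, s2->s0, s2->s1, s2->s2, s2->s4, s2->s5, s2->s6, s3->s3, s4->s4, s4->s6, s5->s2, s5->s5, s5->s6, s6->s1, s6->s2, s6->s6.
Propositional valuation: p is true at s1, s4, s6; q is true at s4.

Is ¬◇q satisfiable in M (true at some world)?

Yes

Let φ = ¬◇q. Evaluate φ at each world:
  s0 (successors {s0, s1, s3, s4, s5}): φ is false.
  s1 (successors {s0, s1, s2, s6}): φ is true.
  s2 (successors {s0, s1, s2, s4, s5, s6}): φ is false.
  s3 (successors {s3}): φ is true.
  s4 (successors {s4, s6}): φ is false.
  s5 (successors {s2, s5, s6}): φ is true.
  s6 (successors {s1, s2, s6}): φ is true.
Detail at s1 (witness):
  At s1: ◇q is false, so ¬◇q is true.
    At s1: ◇q requires q at some successor in {s0, s1, s2, s6}.
      At s0: q is false.
      At s1: q is false.
      At s2: q is false.
      At s6: q is false.
    So ◇q is false at s1.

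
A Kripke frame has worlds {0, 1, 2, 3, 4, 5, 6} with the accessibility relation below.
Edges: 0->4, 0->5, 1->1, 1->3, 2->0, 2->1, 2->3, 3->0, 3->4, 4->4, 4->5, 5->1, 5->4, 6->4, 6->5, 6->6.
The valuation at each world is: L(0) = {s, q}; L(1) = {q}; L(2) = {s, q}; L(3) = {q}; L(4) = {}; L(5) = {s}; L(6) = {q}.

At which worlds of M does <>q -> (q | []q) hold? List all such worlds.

0, 1, 2, 3, 4, 6

Let φ = <>q -> (q | []q). Evaluate φ at each world:
  0 (successors {4, 5}): φ is true.
  1 (successors {1, 3}): φ is true.
  2 (successors {0, 1, 3}): φ is true.
  3 (successors {0, 4}): φ is true.
  4 (successors {4, 5}): φ is true.
  5 (successors {1, 4}): φ is false.
  6 (successors {4, 5, 6}): φ is true.
For instance, at 1:
  At 1: <>q is true, q | []q is true, so <>q -> (q | []q) is true.
    At 1: <>q requires q at some successor in {1, 3}.
      q holds at 1, so <>q is true at 1.
    At 1: q is true, []q is true, so q | []q is true.
      At 1: []q requires q at every successor {1, 3}.
        At 1: q is true.
        At 3: q is true.
      So []q is true at 1.
Satisfying worlds: {0, 1, 2, 3, 4, 6}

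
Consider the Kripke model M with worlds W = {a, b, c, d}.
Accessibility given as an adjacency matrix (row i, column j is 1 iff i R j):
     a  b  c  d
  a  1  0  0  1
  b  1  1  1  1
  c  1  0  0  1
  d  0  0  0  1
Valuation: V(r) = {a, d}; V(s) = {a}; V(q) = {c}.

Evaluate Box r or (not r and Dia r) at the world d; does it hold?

Yes

At d: Box r is true, not r and Dia r is false, so Box r or (not r and Dia r) is true.
  At d: Box r requires r at every successor {d}.
    At d: r is true.
  So Box r is true at d.
  At d: not r is false, Dia r is true, so not r and Dia r is false.
    At d: Dia r requires r at some successor in {d}.
      r holds at d, so Dia r is true at d.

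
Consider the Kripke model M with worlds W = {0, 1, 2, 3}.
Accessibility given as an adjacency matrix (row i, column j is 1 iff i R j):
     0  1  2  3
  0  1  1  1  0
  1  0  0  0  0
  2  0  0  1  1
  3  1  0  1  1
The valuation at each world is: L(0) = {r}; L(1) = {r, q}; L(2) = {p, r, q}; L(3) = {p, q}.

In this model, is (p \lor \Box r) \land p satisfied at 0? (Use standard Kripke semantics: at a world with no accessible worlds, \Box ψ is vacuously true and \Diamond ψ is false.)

At 0: p \lor \Box r is true, p is false, so (p \lor \Box r) \land p is false.
  At 0: p is false, \Box r is true, so p \lor \Box r is true.
    At 0: \Box r requires r at every successor {0, 1, 2}.
      At 0: r is true.
      At 1: r is true.
      At 2: r is true.
    So \Box r is true at 0.

No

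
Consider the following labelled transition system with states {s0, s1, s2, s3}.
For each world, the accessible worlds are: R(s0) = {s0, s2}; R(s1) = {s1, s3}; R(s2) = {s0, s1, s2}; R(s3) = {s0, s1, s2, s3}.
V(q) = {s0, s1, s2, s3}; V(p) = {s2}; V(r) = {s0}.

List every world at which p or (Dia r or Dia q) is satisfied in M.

Recall that Dia ψ holds at a world iff ψ holds at some accessible world.
Let φ = p or (Dia r or Dia q). Evaluate φ at each world:
  s0 (successors {s0, s2}): φ is true.
  s1 (successors {s1, s3}): φ is true.
  s2 (successors {s0, s1, s2}): φ is true.
  s3 (successors {s0, s1, s2, s3}): φ is true.
For instance, at s2:
  At s2: p is true, Dia r or Dia q is true, so p or (Dia r or Dia q) is true.
    At s2: Dia r is true, Dia q is true, so Dia r or Dia q is true.
      At s2: Dia r requires r at some successor in {s0, s1, s2}.
        r holds at s0, so Dia r is true at s2.
      At s2: Dia q requires q at some successor in {s0, s1, s2}.
        q holds at s0, so Dia q is true at s2.
Satisfying worlds: {s0, s1, s2, s3}

s0, s1, s2, s3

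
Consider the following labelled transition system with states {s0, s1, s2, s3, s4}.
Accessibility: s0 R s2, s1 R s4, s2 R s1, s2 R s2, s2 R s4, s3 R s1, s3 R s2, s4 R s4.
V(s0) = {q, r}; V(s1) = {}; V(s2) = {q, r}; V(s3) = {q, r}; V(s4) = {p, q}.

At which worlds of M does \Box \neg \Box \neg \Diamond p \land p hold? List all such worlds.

Let φ = \Box \neg \Box \neg \Diamond p \land p. Evaluate φ at each world:
  s0 (successors {s2}): φ is false.
  s1 (successors {s4}): φ is false.
  s2 (successors {s1, s2, s4}): φ is false.
  s3 (successors {s1, s2}): φ is false.
  s4 (successors {s4}): φ is true.
For instance, at s3:
  At s3: \Box \neg \Box \neg \Diamond p is true, p is false, so \Box \neg \Box \neg \Diamond p \land p is false.
    At s3: \Box \neg \Box \neg \Diamond p requires \neg \Box \neg \Diamond p at every successor {s1, s2}.
      At s1: \neg \Box \neg \Diamond p is true.
      At s2: \neg \Box \neg \Diamond p is true.
    So \Box \neg \Box \neg \Diamond p is true at s3.
Satisfying worlds: {s4}

s4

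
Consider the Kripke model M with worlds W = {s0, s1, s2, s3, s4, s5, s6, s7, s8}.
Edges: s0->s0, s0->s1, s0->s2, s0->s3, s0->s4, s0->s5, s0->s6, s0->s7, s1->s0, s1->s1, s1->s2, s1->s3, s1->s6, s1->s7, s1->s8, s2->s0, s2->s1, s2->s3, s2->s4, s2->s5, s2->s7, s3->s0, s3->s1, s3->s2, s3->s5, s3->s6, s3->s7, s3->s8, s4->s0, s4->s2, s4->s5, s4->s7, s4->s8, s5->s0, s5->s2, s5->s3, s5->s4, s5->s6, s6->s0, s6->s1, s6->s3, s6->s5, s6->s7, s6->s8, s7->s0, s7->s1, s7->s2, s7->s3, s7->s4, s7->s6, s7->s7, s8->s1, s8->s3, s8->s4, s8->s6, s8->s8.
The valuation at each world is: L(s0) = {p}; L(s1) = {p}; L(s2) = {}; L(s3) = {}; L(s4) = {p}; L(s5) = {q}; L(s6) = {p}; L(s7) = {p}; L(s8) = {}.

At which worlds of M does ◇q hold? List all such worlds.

Let φ = ◇q. Evaluate φ at each world:
  s0 (successors {s0, s1, s2, s3, s4, s5, s6, s7}): φ is true.
  s1 (successors {s0, s1, s2, s3, s6, s7, s8}): φ is false.
  s2 (successors {s0, s1, s3, s4, s5, s7}): φ is true.
  s3 (successors {s0, s1, s2, s5, s6, s7, s8}): φ is true.
  s4 (successors {s0, s2, s5, s7, s8}): φ is true.
  s5 (successors {s0, s2, s3, s4, s6}): φ is false.
  s6 (successors {s0, s1, s3, s5, s7, s8}): φ is true.
  s7 (successors {s0, s1, s2, s3, s4, s6, s7}): φ is false.
  s8 (successors {s1, s3, s4, s6, s8}): φ is false.
For instance, at s5:
  At s5: ◇q requires q at some successor in {s0, s2, s3, s4, s6}.
    At s0: q is false.
    At s2: q is false.
    At s3: q is false.
    At s4: q is false.
    At s6: q is false.
  So ◇q is false at s5.
Satisfying worlds: {s0, s2, s3, s4, s6}

s0, s2, s3, s4, s6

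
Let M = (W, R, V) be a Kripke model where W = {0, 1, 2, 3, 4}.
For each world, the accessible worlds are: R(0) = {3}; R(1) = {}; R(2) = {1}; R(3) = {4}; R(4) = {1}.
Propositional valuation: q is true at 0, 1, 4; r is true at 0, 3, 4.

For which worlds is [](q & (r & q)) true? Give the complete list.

1, 3

Recall that []ψ holds at a world iff ψ holds at every accessible world, and <>ψ holds iff ψ holds at some accessible world.
Let φ = [](q & (r & q)). Evaluate φ at each world:
  0 (successors {3}): φ is false.
  1 (successors ∅): φ is true.
  2 (successors {1}): φ is false.
  3 (successors {4}): φ is true.
  4 (successors {1}): φ is false.
For instance, at 0:
  At 0: [](q & (r & q)) requires q & (r & q) at every successor {3}.
    q & (r & q) fails at 3, so [](q & (r & q)) is false at 0.
Satisfying worlds: {1, 3}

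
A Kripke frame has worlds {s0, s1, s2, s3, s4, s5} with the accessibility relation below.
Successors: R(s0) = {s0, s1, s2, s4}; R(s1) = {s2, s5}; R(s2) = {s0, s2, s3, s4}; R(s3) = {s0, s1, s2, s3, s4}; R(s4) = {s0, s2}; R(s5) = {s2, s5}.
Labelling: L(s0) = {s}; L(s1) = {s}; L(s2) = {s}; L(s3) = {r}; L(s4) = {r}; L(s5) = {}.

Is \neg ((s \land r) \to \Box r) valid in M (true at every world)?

Recall that \Box ψ holds at a world iff ψ holds at every accessible world, and \Diamond ψ holds iff ψ holds at some accessible world.
Let φ = \neg ((s \land r) \to \Box r). Evaluate φ at each world:
  s0 (successors {s0, s1, s2, s4}): φ is false.
  s1 (successors {s2, s5}): φ is false.
  s2 (successors {s0, s2, s3, s4}): φ is false.
  s3 (successors {s0, s1, s2, s3, s4}): φ is false.
  s4 (successors {s0, s2}): φ is false.
  s5 (successors {s2, s5}): φ is false.
Detail at s0 (counterexample):
  At s0: (s \land r) \to \Box r is true, so \neg ((s \land r) \to \Box r) is false.
    At s0: s \land r is false, \Box r is false, so (s \land r) \to \Box r is true.
      At s0: \Box r requires r at every successor {s0, s1, s2, s4}.
        r fails at s0, so \Box r is false at s0.

No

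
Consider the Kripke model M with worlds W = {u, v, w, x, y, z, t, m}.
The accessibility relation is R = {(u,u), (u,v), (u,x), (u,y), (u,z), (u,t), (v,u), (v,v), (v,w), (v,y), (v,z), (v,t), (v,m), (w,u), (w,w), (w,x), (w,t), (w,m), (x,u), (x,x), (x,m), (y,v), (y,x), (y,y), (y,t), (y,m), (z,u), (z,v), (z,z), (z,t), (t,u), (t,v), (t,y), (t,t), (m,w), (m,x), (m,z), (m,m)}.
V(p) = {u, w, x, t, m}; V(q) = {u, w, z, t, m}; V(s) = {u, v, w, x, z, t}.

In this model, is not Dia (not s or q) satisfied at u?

At u: Dia (not s or q) is true, so not Dia (not s or q) is false.
  At u: Dia (not s or q) requires not s or q at some successor in {u, v, x, y, z, t}.
    not s or q holds at u, so Dia (not s or q) is true at u.

No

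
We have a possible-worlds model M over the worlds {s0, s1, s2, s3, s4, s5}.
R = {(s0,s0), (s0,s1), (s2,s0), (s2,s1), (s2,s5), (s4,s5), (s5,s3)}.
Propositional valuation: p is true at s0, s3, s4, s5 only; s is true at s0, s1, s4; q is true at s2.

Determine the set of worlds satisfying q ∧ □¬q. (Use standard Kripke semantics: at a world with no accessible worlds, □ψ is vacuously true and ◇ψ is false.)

s2

Let φ = q ∧ □¬q. Evaluate φ at each world:
  s0 (successors {s0, s1}): φ is false.
  s1 (successors ∅): φ is false.
  s2 (successors {s0, s1, s5}): φ is true.
  s3 (successors ∅): φ is false.
  s4 (successors {s5}): φ is false.
  s5 (successors {s3}): φ is false.
For instance, at s5:
  At s5: q is false, □¬q is true, so q ∧ □¬q is false.
    At s5: □¬q requires ¬q at every successor {s3}.
      At s3: ¬q is true.
    So □¬q is true at s5.
Satisfying worlds: {s2}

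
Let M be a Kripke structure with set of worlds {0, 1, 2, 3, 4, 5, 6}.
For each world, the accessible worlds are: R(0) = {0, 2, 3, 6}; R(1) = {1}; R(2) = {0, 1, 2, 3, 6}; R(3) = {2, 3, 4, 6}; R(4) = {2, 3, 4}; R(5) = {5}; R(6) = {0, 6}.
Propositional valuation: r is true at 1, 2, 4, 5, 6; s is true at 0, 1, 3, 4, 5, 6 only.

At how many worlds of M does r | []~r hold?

Recall that []ψ holds at a world iff ψ holds at every accessible world, and <>ψ holds iff ψ holds at some accessible world.
Let φ = r | []~r. Evaluate φ at each world:
  0 (successors {0, 2, 3, 6}): φ is false.
  1 (successors {1}): φ is true.
  2 (successors {0, 1, 2, 3, 6}): φ is true.
  3 (successors {2, 3, 4, 6}): φ is false.
  4 (successors {2, 3, 4}): φ is true.
  5 (successors {5}): φ is true.
  6 (successors {0, 6}): φ is true.
For instance, at 1:
  At 1: r is true, []~r is false, so r | []~r is true.
    At 1: []~r requires ~r at every successor {1}.
      ~r fails at 1, so []~r is false at 1.
Satisfying worlds: {1, 2, 4, 5, 6}

5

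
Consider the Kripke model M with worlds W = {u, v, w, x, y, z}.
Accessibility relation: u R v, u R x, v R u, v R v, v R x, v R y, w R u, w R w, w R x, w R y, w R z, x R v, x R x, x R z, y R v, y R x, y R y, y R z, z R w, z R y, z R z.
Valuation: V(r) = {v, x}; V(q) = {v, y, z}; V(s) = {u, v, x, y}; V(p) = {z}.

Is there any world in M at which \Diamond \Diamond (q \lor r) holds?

Let φ = \Diamond \Diamond (q \lor r). Evaluate φ at each world:
  u (successors {v, x}): φ is true.
  v (successors {u, v, x, y}): φ is true.
  w (successors {u, w, x, y, z}): φ is true.
  x (successors {v, x, z}): φ is true.
  y (successors {v, x, y, z}): φ is true.
  z (successors {w, y, z}): φ is true.
Detail at u (witness):
  At u: \Diamond \Diamond (q \lor r) requires \Diamond (q \lor r) at some successor in {v, x}.
    \Diamond (q \lor r) holds at v, so \Diamond \Diamond (q \lor r) is true at u.
      At v: \Diamond (q \lor r) requires q \lor r at some successor in {u, v, x, y}.
        q \lor r holds at v, so \Diamond (q \lor r) is true at v.

Yes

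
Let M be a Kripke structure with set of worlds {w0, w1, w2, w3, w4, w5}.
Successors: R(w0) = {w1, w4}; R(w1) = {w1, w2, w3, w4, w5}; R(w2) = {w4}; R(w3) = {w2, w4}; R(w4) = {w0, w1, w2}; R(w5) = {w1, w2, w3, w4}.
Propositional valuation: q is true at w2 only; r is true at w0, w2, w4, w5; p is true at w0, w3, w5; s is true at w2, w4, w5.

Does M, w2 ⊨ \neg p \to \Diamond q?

At w2: \neg p is true, \Diamond q is false, so \neg p \to \Diamond q is false.
  At w2: \Diamond q requires q at some successor in {w4}.
    At w4: q is false.
  So \Diamond q is false at w2.

No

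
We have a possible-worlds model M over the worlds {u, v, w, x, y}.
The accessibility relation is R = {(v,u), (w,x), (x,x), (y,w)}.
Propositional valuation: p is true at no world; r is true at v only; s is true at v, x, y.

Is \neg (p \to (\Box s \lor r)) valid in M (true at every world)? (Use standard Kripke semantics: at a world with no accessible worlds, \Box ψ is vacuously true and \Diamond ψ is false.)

No

Let φ = \neg (p \to (\Box s \lor r)). Evaluate φ at each world:
  u (successors ∅): φ is false.
  v (successors {u}): φ is false.
  w (successors {x}): φ is false.
  x (successors {x}): φ is false.
  y (successors {w}): φ is false.
Detail at u (counterexample):
  At u: p \to (\Box s \lor r) is true, so \neg (p \to (\Box s \lor r)) is false.
    At u: p is false, \Box s \lor r is true, so p \to (\Box s \lor r) is true.
      At u: \Box s is true, r is false, so \Box s \lor r is true.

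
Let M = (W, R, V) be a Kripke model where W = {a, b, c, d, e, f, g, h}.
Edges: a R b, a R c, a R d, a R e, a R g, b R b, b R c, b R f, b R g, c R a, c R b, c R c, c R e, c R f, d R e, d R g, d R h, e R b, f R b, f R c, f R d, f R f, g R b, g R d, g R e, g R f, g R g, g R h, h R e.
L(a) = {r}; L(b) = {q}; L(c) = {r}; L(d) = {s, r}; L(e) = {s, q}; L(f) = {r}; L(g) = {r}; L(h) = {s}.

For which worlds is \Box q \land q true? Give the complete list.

e

Let φ = \Box q \land q. Evaluate φ at each world:
  a (successors {b, c, d, e, g}): φ is false.
  b (successors {b, c, f, g}): φ is false.
  c (successors {a, b, c, e, f}): φ is false.
  d (successors {e, g, h}): φ is false.
  e (successors {b}): φ is true.
  f (successors {b, c, d, f}): φ is false.
  g (successors {b, d, e, f, g, h}): φ is false.
  h (successors {e}): φ is false.
For instance, at e:
  At e: \Box q is true, q is true, so \Box q \land q is true.
    At e: \Box q requires q at every successor {b}.
      At b: q is true.
    So \Box q is true at e.
Satisfying worlds: {e}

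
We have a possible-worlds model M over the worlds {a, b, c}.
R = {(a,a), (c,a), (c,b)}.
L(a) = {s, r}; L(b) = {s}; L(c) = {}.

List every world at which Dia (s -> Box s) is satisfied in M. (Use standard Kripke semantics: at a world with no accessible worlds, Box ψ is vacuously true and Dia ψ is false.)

Let φ = Dia (s -> Box s). Evaluate φ at each world:
  a (successors {a}): φ is true.
  b (successors ∅): φ is false.
  c (successors {a, b}): φ is true.
For instance, at a:
  At a: Dia (s -> Box s) requires s -> Box s at some successor in {a}.
    s -> Box s holds at a, so Dia (s -> Box s) is true at a.
      At a: s is true, Box s is true, so s -> Box s is true.
Satisfying worlds: {a, c}

a, c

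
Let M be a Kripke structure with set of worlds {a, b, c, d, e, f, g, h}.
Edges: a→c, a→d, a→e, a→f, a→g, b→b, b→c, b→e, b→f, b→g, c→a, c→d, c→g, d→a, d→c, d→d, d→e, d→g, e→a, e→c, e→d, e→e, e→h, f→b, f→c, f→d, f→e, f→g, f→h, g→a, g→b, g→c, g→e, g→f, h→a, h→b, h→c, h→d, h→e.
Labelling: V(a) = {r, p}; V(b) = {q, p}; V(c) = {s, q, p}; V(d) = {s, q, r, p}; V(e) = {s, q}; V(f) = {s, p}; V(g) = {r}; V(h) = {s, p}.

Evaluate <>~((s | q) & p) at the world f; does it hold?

Yes

At f: <>~((s | q) & p) requires ~((s | q) & p) at some successor in {b, c, d, e, g, h}.
  ~((s | q) & p) holds at e, so <>~((s | q) & p) is true at f.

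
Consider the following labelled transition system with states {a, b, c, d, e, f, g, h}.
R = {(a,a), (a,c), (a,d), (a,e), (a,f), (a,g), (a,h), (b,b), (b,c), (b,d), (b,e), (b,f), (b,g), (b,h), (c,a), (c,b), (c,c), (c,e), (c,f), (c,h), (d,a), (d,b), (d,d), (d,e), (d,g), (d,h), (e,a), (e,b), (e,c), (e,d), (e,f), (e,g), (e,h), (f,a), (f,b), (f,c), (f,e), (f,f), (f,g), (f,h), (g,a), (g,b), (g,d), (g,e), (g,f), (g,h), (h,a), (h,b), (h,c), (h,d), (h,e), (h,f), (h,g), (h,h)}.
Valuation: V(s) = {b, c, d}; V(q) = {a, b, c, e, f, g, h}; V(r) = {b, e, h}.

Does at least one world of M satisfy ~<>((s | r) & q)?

No

Let φ = ~<>((s | r) & q). Evaluate φ at each world:
  a (successors {a, c, d, e, f, g, h}): φ is false.
  b (successors {b, c, d, e, f, g, h}): φ is false.
  c (successors {a, b, c, e, f, h}): φ is false.
  d (successors {a, b, d, e, g, h}): φ is false.
  e (successors {a, b, c, d, f, g, h}): φ is false.
  f (successors {a, b, c, e, f, g, h}): φ is false.
  g (successors {a, b, d, e, f, h}): φ is false.
  h (successors {a, b, c, d, e, f, g, h}): φ is false.
For instance, at g:
  At g: <>((s | r) & q) is true, so ~<>((s | r) & q) is false.
    At g: <>((s | r) & q) requires (s | r) & q at some successor in {a, b, d, e, f, h}.
      (s | r) & q holds at b, so <>((s | r) & q) is true at g.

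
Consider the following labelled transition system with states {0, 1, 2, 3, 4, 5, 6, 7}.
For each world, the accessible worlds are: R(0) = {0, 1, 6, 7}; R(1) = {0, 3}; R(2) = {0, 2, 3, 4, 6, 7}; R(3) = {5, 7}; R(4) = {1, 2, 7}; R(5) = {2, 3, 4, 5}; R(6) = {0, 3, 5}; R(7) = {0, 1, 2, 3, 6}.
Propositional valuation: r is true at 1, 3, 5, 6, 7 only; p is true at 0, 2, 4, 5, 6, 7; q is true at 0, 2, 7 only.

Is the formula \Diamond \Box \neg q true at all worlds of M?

Let φ = \Diamond \Box \neg q. Evaluate φ at each world:
  0 (successors {0, 1, 6, 7}): φ is false.
  1 (successors {0, 3}): φ is false.
  2 (successors {0, 2, 3, 4, 6, 7}): φ is false.
  3 (successors {5, 7}): φ is false.
  4 (successors {1, 2, 7}): φ is false.
  5 (successors {2, 3, 4, 5}): φ is false.
  6 (successors {0, 3, 5}): φ is false.
  7 (successors {0, 1, 2, 3, 6}): φ is false.
Detail at 0 (counterexample):
  At 0: \Diamond \Box \neg q requires \Box \neg q at some successor in {0, 1, 6, 7}.
    At 0: \Box \neg q is false.
    At 1: \Box \neg q is false.
    At 6: \Box \neg q is false.
    At 7: \Box \neg q is false.
  So \Diamond \Box \neg q is false at 0.

No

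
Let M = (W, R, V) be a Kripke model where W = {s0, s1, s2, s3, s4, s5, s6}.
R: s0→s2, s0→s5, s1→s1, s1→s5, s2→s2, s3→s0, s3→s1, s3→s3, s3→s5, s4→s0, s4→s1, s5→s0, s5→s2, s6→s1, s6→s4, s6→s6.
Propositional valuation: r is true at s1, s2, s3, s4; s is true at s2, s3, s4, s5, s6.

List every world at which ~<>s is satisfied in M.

s4

Let φ = ~<>s. Evaluate φ at each world:
  s0 (successors {s2, s5}): φ is false.
  s1 (successors {s1, s5}): φ is false.
  s2 (successors {s2}): φ is false.
  s3 (successors {s0, s1, s3, s5}): φ is false.
  s4 (successors {s0, s1}): φ is true.
  s5 (successors {s0, s2}): φ is false.
  s6 (successors {s1, s4, s6}): φ is false.
For instance, at s0:
  At s0: <>s is true, so ~<>s is false.
    At s0: <>s requires s at some successor in {s2, s5}.
      s holds at s2, so <>s is true at s0.
Satisfying worlds: {s4}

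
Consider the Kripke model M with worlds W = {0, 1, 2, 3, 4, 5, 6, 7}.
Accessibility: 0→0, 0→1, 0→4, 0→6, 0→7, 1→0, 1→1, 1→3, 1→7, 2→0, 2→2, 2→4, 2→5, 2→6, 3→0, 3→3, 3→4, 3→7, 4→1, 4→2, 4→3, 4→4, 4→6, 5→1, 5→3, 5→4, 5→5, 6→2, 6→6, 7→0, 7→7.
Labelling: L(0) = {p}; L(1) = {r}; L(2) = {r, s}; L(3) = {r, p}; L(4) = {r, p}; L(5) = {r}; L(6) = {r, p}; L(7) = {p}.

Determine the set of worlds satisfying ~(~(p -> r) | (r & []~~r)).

Let φ = ~(~(p -> r) | (r & []~~r)). Evaluate φ at each world:
  0 (successors {0, 1, 4, 6, 7}): φ is false.
  1 (successors {0, 1, 3, 7}): φ is true.
  2 (successors {0, 2, 4, 5, 6}): φ is true.
  3 (successors {0, 3, 4, 7}): φ is true.
  4 (successors {1, 2, 3, 4, 6}): φ is false.
  5 (successors {1, 3, 4, 5}): φ is false.
  6 (successors {2, 6}): φ is false.
  7 (successors {0, 7}): φ is false.
For instance, at 1:
  At 1: ~(p -> r) | (r & []~~r) is false, so ~(~(p -> r) | (r & []~~r)) is true.
    At 1: ~(p -> r) is false, r & []~~r is false, so ~(p -> r) | (r & []~~r) is false.
      At 1: r is true, []~~r is false, so r & []~~r is false.
Satisfying worlds: {1, 2, 3}

1, 2, 3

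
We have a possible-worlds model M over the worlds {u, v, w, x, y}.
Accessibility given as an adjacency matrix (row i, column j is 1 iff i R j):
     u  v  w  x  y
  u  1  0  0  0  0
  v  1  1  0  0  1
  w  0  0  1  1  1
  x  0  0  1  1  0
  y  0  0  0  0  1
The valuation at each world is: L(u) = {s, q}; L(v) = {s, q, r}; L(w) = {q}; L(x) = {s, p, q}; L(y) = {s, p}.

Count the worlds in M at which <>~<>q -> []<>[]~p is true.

2

Let φ = <>~<>q -> []<>[]~p. Evaluate φ at each world:
  u (successors {u}): φ is true.
  v (successors {u, v, y}): φ is false.
  w (successors {w, x, y}): φ is false.
  x (successors {w, x}): φ is true.
  y (successors {y}): φ is false.
For instance, at x:
  At x: <>~<>q is false, []<>[]~p is false, so <>~<>q -> []<>[]~p is true.
    At x: <>~<>q requires ~<>q at some successor in {w, x}.
      At w: ~<>q is false.
      At x: ~<>q is false.
    So <>~<>q is false at x.
    At x: []<>[]~p requires <>[]~p at every successor {w, x}.
      <>[]~p fails at w, so []<>[]~p is false at x.
Satisfying worlds: {u, x}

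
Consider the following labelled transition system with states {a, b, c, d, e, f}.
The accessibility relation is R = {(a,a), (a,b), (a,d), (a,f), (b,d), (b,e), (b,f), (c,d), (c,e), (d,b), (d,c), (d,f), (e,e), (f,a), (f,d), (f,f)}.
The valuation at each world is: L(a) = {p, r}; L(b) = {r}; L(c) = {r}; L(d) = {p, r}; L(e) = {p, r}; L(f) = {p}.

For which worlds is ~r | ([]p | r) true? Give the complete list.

a, b, c, d, e, f

Let φ = ~r | ([]p | r). Evaluate φ at each world:
  a (successors {a, b, d, f}): φ is true.
  b (successors {d, e, f}): φ is true.
  c (successors {d, e}): φ is true.
  d (successors {b, c, f}): φ is true.
  e (successors {e}): φ is true.
  f (successors {a, d, f}): φ is true.
For instance, at b:
  At b: ~r is false, []p | r is true, so ~r | ([]p | r) is true.
    At b: []p is true, r is true, so []p | r is true.
      At b: []p requires p at every successor {d, e, f}.
        At d: p is true.
        At e: p is true.
        At f: p is true.
      So []p is true at b.
Satisfying worlds: {a, b, c, d, e, f}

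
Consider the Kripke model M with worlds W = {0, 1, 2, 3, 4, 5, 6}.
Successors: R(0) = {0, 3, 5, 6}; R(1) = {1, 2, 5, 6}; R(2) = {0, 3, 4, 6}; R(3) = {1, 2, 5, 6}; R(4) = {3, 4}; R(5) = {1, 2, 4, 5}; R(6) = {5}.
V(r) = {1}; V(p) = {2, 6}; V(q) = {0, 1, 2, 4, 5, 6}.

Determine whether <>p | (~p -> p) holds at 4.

No

Recall that <>ψ holds at a world iff ψ holds at some accessible world.
At 4: <>p is false, ~p -> p is false, so <>p | (~p -> p) is false.
  At 4: <>p requires p at some successor in {3, 4}.
    At 3: p is false.
    At 4: p is false.
  So <>p is false at 4.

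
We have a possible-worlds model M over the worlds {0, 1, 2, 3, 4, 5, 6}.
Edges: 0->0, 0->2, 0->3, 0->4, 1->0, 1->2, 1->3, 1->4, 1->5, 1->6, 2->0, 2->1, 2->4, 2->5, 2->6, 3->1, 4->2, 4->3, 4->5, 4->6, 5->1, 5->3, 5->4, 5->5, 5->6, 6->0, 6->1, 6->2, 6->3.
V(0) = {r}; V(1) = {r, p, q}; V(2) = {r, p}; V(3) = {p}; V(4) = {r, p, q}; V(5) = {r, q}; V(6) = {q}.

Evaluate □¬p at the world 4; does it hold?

At 4: □¬p requires ¬p at every successor {2, 3, 5, 6}.
  ¬p fails at 2, so □¬p is false at 4.

No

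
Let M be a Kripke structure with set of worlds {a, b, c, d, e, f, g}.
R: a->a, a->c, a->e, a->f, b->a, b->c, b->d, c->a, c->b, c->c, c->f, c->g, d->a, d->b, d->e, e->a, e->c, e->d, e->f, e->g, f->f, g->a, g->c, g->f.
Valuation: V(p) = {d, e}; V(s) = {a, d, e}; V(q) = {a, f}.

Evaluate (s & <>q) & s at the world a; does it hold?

Yes

At a: s & <>q is true, s is true, so (s & <>q) & s is true.
  At a: s is true, <>q is true, so s & <>q is true.
    At a: <>q requires q at some successor in {a, c, e, f}.
      q holds at a, so <>q is true at a.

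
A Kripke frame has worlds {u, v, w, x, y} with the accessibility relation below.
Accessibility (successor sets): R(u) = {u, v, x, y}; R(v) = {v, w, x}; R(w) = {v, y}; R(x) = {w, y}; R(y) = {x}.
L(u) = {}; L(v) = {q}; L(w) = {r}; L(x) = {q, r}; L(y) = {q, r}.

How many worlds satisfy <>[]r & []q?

Let φ = <>[]r & []q. Evaluate φ at each world:
  u (successors {u, v, x, y}): φ is false.
  v (successors {v, w, x}): φ is false.
  w (successors {v, y}): φ is true.
  x (successors {w, y}): φ is false.
  y (successors {x}): φ is true.
For instance, at w:
  At w: <>[]r is true, []q is true, so <>[]r & []q is true.
    At w: <>[]r requires []r at some successor in {v, y}.
      []r holds at y, so <>[]r is true at w.
    At w: []q requires q at every successor {v, y}.
      At v: q is true.
      At y: q is true.
    So []q is true at w.
Satisfying worlds: {w, y}

2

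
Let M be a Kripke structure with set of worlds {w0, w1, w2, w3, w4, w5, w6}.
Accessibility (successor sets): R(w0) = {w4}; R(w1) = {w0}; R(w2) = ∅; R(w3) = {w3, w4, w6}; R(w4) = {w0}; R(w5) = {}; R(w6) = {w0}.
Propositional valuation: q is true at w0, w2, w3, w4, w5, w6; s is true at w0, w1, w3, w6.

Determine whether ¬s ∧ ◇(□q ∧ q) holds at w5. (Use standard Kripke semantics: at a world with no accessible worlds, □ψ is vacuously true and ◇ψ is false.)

Recall that □ψ holds at a world iff ψ holds at every accessible world, and ◇ψ holds iff ψ holds at some accessible world.
At w5: ¬s is true, ◇(□q ∧ q) is false, so ¬s ∧ ◇(□q ∧ q) is false.
  At w5: no accessible worlds, so ◇(□q ∧ q) is false.

No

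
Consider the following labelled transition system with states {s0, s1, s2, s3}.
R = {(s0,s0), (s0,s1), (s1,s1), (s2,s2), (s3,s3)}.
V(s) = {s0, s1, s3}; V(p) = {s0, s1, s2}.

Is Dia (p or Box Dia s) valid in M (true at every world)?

Let φ = Dia (p or Box Dia s). Evaluate φ at each world:
  s0 (successors {s0, s1}): φ is true.
  s1 (successors {s1}): φ is true.
  s2 (successors {s2}): φ is true.
  s3 (successors {s3}): φ is true.
For instance, at s1:
  At s1: Dia (p or Box Dia s) requires p or Box Dia s at some successor in {s1}.
    p or Box Dia s holds at s1, so Dia (p or Box Dia s) is true at s1.
      At s1: p is true, Box Dia s is true, so p or Box Dia s is true.

Yes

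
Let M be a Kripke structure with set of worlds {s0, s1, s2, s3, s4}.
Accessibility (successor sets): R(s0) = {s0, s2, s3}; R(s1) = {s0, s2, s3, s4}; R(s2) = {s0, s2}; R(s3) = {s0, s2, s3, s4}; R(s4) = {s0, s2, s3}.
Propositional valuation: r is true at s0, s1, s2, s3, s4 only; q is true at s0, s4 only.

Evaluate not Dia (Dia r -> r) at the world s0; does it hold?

Recall that Dia ψ holds at a world iff ψ holds at some accessible world.
At s0: Dia (Dia r -> r) is true, so not Dia (Dia r -> r) is false.
  At s0: Dia (Dia r -> r) requires Dia r -> r at some successor in {s0, s2, s3}.
    Dia r -> r holds at s0, so Dia (Dia r -> r) is true at s0.
      At s0: Dia r is true, r is true, so Dia r -> r is true.

No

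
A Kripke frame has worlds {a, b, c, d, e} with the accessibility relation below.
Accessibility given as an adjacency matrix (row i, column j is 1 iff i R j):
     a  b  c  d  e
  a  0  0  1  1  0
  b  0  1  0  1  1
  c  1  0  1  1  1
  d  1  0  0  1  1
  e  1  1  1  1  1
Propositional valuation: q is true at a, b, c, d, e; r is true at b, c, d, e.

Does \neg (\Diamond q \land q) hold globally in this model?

No

Let φ = \neg (\Diamond q \land q). Evaluate φ at each world:
  a (successors {c, d}): φ is false.
  b (successors {b, d, e}): φ is false.
  c (successors {a, c, d, e}): φ is false.
  d (successors {a, d, e}): φ is false.
  e (successors {a, b, c, d, e}): φ is false.
Detail at a (counterexample):
  At a: \Diamond q \land q is true, so \neg (\Diamond q \land q) is false.
    At a: \Diamond q is true, q is true, so \Diamond q \land q is true.
      At a: \Diamond q requires q at some successor in {c, d}.
        q holds at c, so \Diamond q is true at a.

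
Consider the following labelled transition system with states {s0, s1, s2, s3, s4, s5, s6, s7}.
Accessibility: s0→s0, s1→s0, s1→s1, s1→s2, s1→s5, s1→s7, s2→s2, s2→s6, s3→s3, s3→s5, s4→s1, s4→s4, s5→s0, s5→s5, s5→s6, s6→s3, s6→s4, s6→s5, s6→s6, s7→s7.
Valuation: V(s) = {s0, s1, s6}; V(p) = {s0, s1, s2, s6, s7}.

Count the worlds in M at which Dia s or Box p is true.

Let φ = Dia s or Box p. Evaluate φ at each world:
  s0 (successors {s0}): φ is true.
  s1 (successors {s0, s1, s2, s5, s7}): φ is true.
  s2 (successors {s2, s6}): φ is true.
  s3 (successors {s3, s5}): φ is false.
  s4 (successors {s1, s4}): φ is true.
  s5 (successors {s0, s5, s6}): φ is true.
  s6 (successors {s3, s4, s5, s6}): φ is true.
  s7 (successors {s7}): φ is true.
For instance, at s7:
  At s7: Dia s is false, Box p is true, so Dia s or Box p is true.
    At s7: Dia s requires s at some successor in {s7}.
      At s7: s is false.
    So Dia s is false at s7.
    At s7: Box p requires p at every successor {s7}.
      At s7: p is true.
    So Box p is true at s7.
Satisfying worlds: {s0, s1, s2, s4, s5, s6, s7}

7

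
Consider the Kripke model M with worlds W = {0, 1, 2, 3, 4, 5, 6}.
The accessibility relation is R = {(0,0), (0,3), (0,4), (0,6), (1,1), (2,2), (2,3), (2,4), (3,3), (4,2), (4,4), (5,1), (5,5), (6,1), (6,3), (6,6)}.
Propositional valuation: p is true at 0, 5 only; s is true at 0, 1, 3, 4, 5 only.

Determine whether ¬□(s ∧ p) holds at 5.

Recall that □ψ holds at a world iff ψ holds at every accessible world, and ◇ψ holds iff ψ holds at some accessible world.
At 5: □(s ∧ p) is false, so ¬□(s ∧ p) is true.
  At 5: □(s ∧ p) requires s ∧ p at every successor {1, 5}.
    s ∧ p fails at 1, so □(s ∧ p) is false at 5.

Yes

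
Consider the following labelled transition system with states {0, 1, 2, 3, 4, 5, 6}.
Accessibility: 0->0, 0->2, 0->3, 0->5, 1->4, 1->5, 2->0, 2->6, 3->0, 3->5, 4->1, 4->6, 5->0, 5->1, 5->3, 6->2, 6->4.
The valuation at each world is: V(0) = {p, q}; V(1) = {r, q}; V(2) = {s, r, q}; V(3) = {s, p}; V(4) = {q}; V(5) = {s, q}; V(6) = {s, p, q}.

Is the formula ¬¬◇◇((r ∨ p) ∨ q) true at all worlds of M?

Recall that ◇ψ holds at a world iff ψ holds at some accessible world.
Let φ = ¬¬◇◇((r ∨ p) ∨ q). Evaluate φ at each world:
  0 (successors {0, 2, 3, 5}): φ is true.
  1 (successors {4, 5}): φ is true.
  2 (successors {0, 6}): φ is true.
  3 (successors {0, 5}): φ is true.
  4 (successors {1, 6}): φ is true.
  5 (successors {0, 1, 3}): φ is true.
  6 (successors {2, 4}): φ is true.
For instance, at 0:
  At 0: ¬◇◇((r ∨ p) ∨ q) is false, so ¬¬◇◇((r ∨ p) ∨ q) is true.
    At 0: ◇◇((r ∨ p) ∨ q) is true, so ¬◇◇((r ∨ p) ∨ q) is false.
      At 0: ◇◇((r ∨ p) ∨ q) requires ◇((r ∨ p) ∨ q) at some successor in {0, 2, 3, 5}.
        ◇((r ∨ p) ∨ q) holds at 0, so ◇◇((r ∨ p) ∨ q) is true at 0.

Yes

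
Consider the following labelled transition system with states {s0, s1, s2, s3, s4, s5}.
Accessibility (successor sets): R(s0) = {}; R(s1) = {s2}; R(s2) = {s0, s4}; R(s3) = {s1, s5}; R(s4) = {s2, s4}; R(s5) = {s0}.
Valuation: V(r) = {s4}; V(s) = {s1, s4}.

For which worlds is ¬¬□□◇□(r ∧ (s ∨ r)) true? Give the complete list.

Let φ = ¬¬□□◇□(r ∧ (s ∨ r)). Evaluate φ at each world:
  s0 (successors ∅): φ is true.
  s1 (successors {s2}): φ is false.
  s2 (successors {s0, s4}): φ is false.
  s3 (successors {s1, s5}): φ is false.
  s4 (successors {s2, s4}): φ is false.
  s5 (successors {s0}): φ is true.
For instance, at s4:
  At s4: ¬□□◇□(r ∧ (s ∨ r)) is true, so ¬¬□□◇□(r ∧ (s ∨ r)) is false.
    At s4: □□◇□(r ∧ (s ∨ r)) is false, so ¬□□◇□(r ∧ (s ∨ r)) is true.
      At s4: □□◇□(r ∧ (s ∨ r)) requires □◇□(r ∧ (s ∨ r)) at every successor {s2, s4}.
        □◇□(r ∧ (s ∨ r)) fails at s2, so □□◇□(r ∧ (s ∨ r)) is false at s4.
Satisfying worlds: {s0, s5}

s0, s5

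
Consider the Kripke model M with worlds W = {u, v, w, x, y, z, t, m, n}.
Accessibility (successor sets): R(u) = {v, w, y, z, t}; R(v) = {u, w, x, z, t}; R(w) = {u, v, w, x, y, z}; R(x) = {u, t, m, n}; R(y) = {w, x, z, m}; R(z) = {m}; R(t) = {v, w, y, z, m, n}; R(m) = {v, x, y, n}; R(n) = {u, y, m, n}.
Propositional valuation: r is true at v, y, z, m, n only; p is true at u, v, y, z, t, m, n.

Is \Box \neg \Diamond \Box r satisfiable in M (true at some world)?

Recall that \Box ψ holds at a world iff ψ holds at every accessible world, and \Diamond ψ holds iff ψ holds at some accessible world.
Let φ = \Box \neg \Diamond \Box r. Evaluate φ at each world:
  u (successors {v, w, y, z, t}): φ is false.
  v (successors {u, w, x, z, t}): φ is false.
  w (successors {u, v, w, x, y, z}): φ is false.
  x (successors {u, t, m, n}): φ is false.
  y (successors {w, x, z, m}): φ is false.
  z (successors {m}): φ is true.
  t (successors {v, w, y, z, m, n}): φ is false.
  m (successors {v, x, y, n}): φ is false.
  n (successors {u, y, m, n}): φ is false.
Detail at z (witness):
  At z: \Box \neg \Diamond \Box r requires \neg \Diamond \Box r at every successor {m}.
      At m: \Diamond \Box r is false, so \neg \Diamond \Box r is true.
  So \Box \neg \Diamond \Box r is true at z.

Yes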